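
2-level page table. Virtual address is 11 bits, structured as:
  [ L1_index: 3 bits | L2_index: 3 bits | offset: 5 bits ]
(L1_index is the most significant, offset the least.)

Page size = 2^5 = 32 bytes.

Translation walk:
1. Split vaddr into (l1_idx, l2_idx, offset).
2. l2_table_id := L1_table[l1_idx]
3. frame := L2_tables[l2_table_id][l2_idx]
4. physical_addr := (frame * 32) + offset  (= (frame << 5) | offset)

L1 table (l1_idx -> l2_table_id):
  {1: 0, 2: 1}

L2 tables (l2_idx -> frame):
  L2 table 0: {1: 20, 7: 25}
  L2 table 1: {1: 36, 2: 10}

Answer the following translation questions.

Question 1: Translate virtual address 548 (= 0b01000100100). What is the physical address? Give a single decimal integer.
vaddr = 548 = 0b01000100100
Split: l1_idx=2, l2_idx=1, offset=4
L1[2] = 1
L2[1][1] = 36
paddr = 36 * 32 + 4 = 1156

Answer: 1156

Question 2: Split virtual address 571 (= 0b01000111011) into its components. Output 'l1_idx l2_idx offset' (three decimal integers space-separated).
Answer: 2 1 27

Derivation:
vaddr = 571 = 0b01000111011
  top 3 bits -> l1_idx = 2
  next 3 bits -> l2_idx = 1
  bottom 5 bits -> offset = 27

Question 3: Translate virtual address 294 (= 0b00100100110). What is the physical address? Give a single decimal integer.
Answer: 646

Derivation:
vaddr = 294 = 0b00100100110
Split: l1_idx=1, l2_idx=1, offset=6
L1[1] = 0
L2[0][1] = 20
paddr = 20 * 32 + 6 = 646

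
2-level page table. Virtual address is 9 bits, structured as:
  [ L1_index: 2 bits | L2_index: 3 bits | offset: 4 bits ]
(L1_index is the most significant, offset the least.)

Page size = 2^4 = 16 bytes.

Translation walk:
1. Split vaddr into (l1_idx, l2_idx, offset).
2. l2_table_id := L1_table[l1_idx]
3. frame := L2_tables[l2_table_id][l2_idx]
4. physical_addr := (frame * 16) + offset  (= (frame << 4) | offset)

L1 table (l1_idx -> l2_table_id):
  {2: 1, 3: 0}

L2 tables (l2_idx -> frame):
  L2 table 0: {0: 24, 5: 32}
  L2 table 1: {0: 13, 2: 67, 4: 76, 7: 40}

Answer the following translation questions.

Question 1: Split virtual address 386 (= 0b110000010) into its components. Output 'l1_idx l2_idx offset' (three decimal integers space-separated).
vaddr = 386 = 0b110000010
  top 2 bits -> l1_idx = 3
  next 3 bits -> l2_idx = 0
  bottom 4 bits -> offset = 2

Answer: 3 0 2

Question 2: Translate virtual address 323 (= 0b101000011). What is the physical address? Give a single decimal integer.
Answer: 1219

Derivation:
vaddr = 323 = 0b101000011
Split: l1_idx=2, l2_idx=4, offset=3
L1[2] = 1
L2[1][4] = 76
paddr = 76 * 16 + 3 = 1219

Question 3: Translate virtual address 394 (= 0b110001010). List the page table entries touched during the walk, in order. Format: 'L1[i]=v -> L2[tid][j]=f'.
vaddr = 394 = 0b110001010
Split: l1_idx=3, l2_idx=0, offset=10

Answer: L1[3]=0 -> L2[0][0]=24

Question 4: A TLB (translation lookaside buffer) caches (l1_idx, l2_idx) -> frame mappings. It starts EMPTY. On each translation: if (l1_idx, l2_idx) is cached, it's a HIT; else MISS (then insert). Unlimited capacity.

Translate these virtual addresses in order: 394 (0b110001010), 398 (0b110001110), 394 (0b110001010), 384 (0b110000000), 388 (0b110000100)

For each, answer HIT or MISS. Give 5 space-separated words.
vaddr=394: (3,0) not in TLB -> MISS, insert
vaddr=398: (3,0) in TLB -> HIT
vaddr=394: (3,0) in TLB -> HIT
vaddr=384: (3,0) in TLB -> HIT
vaddr=388: (3,0) in TLB -> HIT

Answer: MISS HIT HIT HIT HIT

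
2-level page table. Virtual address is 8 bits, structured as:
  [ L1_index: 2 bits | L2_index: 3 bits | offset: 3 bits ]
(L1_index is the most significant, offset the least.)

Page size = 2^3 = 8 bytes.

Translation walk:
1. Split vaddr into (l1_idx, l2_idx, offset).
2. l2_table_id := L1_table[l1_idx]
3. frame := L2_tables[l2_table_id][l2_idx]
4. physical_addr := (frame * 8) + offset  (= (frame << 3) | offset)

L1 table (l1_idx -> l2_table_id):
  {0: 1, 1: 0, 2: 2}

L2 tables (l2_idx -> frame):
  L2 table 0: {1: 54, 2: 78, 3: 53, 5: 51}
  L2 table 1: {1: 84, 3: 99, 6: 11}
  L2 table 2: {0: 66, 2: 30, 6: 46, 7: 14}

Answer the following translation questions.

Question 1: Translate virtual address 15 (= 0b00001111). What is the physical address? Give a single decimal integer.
Answer: 679

Derivation:
vaddr = 15 = 0b00001111
Split: l1_idx=0, l2_idx=1, offset=7
L1[0] = 1
L2[1][1] = 84
paddr = 84 * 8 + 7 = 679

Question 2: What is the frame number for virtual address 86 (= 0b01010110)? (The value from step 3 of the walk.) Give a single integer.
Answer: 78

Derivation:
vaddr = 86: l1_idx=1, l2_idx=2
L1[1] = 0; L2[0][2] = 78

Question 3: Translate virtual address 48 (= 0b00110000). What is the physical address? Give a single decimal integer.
vaddr = 48 = 0b00110000
Split: l1_idx=0, l2_idx=6, offset=0
L1[0] = 1
L2[1][6] = 11
paddr = 11 * 8 + 0 = 88

Answer: 88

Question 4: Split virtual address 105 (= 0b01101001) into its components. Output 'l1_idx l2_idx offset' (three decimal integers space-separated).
vaddr = 105 = 0b01101001
  top 2 bits -> l1_idx = 1
  next 3 bits -> l2_idx = 5
  bottom 3 bits -> offset = 1

Answer: 1 5 1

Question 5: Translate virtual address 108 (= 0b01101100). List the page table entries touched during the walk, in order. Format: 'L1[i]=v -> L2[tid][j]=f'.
vaddr = 108 = 0b01101100
Split: l1_idx=1, l2_idx=5, offset=4

Answer: L1[1]=0 -> L2[0][5]=51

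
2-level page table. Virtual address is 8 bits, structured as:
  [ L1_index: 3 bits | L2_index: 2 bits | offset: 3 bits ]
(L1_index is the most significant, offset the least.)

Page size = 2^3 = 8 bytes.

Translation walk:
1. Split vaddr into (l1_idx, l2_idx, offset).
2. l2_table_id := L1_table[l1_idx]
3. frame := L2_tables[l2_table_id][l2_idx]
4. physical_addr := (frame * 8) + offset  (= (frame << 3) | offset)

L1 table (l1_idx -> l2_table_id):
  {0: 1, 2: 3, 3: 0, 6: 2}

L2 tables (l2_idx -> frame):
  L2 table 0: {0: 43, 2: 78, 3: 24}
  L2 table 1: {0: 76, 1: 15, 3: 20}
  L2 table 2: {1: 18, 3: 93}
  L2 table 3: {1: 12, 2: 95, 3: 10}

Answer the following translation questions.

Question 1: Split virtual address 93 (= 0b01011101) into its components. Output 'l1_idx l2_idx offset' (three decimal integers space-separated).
Answer: 2 3 5

Derivation:
vaddr = 93 = 0b01011101
  top 3 bits -> l1_idx = 2
  next 2 bits -> l2_idx = 3
  bottom 3 bits -> offset = 5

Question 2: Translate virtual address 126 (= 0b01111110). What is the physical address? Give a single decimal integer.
Answer: 198

Derivation:
vaddr = 126 = 0b01111110
Split: l1_idx=3, l2_idx=3, offset=6
L1[3] = 0
L2[0][3] = 24
paddr = 24 * 8 + 6 = 198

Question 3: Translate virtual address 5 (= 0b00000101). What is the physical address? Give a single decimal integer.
Answer: 613

Derivation:
vaddr = 5 = 0b00000101
Split: l1_idx=0, l2_idx=0, offset=5
L1[0] = 1
L2[1][0] = 76
paddr = 76 * 8 + 5 = 613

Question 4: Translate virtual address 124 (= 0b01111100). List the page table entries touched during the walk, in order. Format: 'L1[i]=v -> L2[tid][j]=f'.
vaddr = 124 = 0b01111100
Split: l1_idx=3, l2_idx=3, offset=4

Answer: L1[3]=0 -> L2[0][3]=24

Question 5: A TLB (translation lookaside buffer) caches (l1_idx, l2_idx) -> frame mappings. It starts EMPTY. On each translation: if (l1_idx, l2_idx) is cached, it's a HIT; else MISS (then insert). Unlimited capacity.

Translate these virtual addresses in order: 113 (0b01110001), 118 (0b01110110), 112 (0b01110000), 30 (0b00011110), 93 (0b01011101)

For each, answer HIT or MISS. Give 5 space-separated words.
Answer: MISS HIT HIT MISS MISS

Derivation:
vaddr=113: (3,2) not in TLB -> MISS, insert
vaddr=118: (3,2) in TLB -> HIT
vaddr=112: (3,2) in TLB -> HIT
vaddr=30: (0,3) not in TLB -> MISS, insert
vaddr=93: (2,3) not in TLB -> MISS, insert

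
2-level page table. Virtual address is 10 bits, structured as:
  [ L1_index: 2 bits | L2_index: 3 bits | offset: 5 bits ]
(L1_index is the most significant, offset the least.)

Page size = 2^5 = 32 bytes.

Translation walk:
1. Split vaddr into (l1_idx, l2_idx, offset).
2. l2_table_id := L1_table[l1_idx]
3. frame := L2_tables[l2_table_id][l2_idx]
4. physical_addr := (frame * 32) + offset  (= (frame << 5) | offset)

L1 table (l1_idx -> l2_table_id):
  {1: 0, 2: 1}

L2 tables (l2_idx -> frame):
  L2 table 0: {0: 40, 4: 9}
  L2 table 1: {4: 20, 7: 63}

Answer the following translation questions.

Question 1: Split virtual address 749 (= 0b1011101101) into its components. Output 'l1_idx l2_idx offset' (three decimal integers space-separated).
vaddr = 749 = 0b1011101101
  top 2 bits -> l1_idx = 2
  next 3 bits -> l2_idx = 7
  bottom 5 bits -> offset = 13

Answer: 2 7 13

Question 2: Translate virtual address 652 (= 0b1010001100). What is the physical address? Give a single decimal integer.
vaddr = 652 = 0b1010001100
Split: l1_idx=2, l2_idx=4, offset=12
L1[2] = 1
L2[1][4] = 20
paddr = 20 * 32 + 12 = 652

Answer: 652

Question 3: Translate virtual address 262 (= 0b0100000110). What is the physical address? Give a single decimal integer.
vaddr = 262 = 0b0100000110
Split: l1_idx=1, l2_idx=0, offset=6
L1[1] = 0
L2[0][0] = 40
paddr = 40 * 32 + 6 = 1286

Answer: 1286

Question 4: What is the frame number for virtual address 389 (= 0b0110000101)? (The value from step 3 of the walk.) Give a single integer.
vaddr = 389: l1_idx=1, l2_idx=4
L1[1] = 0; L2[0][4] = 9

Answer: 9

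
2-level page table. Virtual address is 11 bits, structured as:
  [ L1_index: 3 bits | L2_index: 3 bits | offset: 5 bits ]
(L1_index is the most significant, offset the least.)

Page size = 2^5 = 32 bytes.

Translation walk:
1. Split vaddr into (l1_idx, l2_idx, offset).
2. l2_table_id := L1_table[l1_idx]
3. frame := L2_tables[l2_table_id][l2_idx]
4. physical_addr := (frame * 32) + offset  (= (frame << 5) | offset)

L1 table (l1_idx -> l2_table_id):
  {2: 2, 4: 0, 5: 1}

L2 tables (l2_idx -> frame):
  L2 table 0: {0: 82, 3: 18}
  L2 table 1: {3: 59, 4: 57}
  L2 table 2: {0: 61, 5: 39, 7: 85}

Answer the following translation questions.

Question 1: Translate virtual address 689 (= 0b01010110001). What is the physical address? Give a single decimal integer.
vaddr = 689 = 0b01010110001
Split: l1_idx=2, l2_idx=5, offset=17
L1[2] = 2
L2[2][5] = 39
paddr = 39 * 32 + 17 = 1265

Answer: 1265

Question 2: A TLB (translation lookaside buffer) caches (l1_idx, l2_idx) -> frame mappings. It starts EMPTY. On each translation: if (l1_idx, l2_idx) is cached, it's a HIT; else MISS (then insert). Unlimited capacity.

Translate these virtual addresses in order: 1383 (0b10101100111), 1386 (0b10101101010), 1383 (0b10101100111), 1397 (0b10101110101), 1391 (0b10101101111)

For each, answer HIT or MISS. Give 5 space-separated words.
Answer: MISS HIT HIT HIT HIT

Derivation:
vaddr=1383: (5,3) not in TLB -> MISS, insert
vaddr=1386: (5,3) in TLB -> HIT
vaddr=1383: (5,3) in TLB -> HIT
vaddr=1397: (5,3) in TLB -> HIT
vaddr=1391: (5,3) in TLB -> HIT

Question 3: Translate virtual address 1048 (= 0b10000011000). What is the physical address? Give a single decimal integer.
vaddr = 1048 = 0b10000011000
Split: l1_idx=4, l2_idx=0, offset=24
L1[4] = 0
L2[0][0] = 82
paddr = 82 * 32 + 24 = 2648

Answer: 2648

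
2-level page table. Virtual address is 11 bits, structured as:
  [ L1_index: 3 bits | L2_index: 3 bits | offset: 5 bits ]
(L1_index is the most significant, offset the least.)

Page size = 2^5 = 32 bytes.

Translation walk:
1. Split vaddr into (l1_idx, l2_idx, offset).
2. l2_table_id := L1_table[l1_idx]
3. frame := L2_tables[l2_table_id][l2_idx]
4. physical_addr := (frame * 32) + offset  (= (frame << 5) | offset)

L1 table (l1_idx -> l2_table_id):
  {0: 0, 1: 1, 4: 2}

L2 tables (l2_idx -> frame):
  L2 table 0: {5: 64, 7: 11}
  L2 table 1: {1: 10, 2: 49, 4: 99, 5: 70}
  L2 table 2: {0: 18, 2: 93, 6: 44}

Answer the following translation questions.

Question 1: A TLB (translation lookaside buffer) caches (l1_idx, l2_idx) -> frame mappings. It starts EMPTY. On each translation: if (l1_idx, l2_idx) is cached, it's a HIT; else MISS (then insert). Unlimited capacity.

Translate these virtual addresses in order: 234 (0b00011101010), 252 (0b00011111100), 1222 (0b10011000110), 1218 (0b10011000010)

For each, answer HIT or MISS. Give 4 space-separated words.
vaddr=234: (0,7) not in TLB -> MISS, insert
vaddr=252: (0,7) in TLB -> HIT
vaddr=1222: (4,6) not in TLB -> MISS, insert
vaddr=1218: (4,6) in TLB -> HIT

Answer: MISS HIT MISS HIT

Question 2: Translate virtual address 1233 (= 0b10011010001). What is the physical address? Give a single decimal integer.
vaddr = 1233 = 0b10011010001
Split: l1_idx=4, l2_idx=6, offset=17
L1[4] = 2
L2[2][6] = 44
paddr = 44 * 32 + 17 = 1425

Answer: 1425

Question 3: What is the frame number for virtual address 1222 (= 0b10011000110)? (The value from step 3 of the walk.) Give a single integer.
vaddr = 1222: l1_idx=4, l2_idx=6
L1[4] = 2; L2[2][6] = 44

Answer: 44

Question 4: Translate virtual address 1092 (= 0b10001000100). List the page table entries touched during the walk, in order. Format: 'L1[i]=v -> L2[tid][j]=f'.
Answer: L1[4]=2 -> L2[2][2]=93

Derivation:
vaddr = 1092 = 0b10001000100
Split: l1_idx=4, l2_idx=2, offset=4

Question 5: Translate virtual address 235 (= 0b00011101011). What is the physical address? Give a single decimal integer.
vaddr = 235 = 0b00011101011
Split: l1_idx=0, l2_idx=7, offset=11
L1[0] = 0
L2[0][7] = 11
paddr = 11 * 32 + 11 = 363

Answer: 363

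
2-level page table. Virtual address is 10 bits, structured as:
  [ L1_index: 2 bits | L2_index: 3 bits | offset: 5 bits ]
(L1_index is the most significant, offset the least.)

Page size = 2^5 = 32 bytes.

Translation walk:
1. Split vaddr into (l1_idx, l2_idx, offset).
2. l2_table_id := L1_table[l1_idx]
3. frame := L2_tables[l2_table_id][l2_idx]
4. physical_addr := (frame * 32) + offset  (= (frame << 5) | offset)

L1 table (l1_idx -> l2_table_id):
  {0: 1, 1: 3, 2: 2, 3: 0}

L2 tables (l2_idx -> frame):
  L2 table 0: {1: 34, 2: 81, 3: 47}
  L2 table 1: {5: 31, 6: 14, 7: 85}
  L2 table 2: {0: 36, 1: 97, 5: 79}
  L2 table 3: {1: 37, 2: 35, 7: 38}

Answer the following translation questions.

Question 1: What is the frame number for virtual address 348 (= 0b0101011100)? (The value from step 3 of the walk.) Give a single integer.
vaddr = 348: l1_idx=1, l2_idx=2
L1[1] = 3; L2[3][2] = 35

Answer: 35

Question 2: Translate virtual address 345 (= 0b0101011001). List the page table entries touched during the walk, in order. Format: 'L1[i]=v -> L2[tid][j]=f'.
Answer: L1[1]=3 -> L2[3][2]=35

Derivation:
vaddr = 345 = 0b0101011001
Split: l1_idx=1, l2_idx=2, offset=25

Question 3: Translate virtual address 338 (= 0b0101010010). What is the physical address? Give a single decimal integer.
Answer: 1138

Derivation:
vaddr = 338 = 0b0101010010
Split: l1_idx=1, l2_idx=2, offset=18
L1[1] = 3
L2[3][2] = 35
paddr = 35 * 32 + 18 = 1138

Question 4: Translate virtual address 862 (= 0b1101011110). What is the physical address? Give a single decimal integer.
Answer: 2622

Derivation:
vaddr = 862 = 0b1101011110
Split: l1_idx=3, l2_idx=2, offset=30
L1[3] = 0
L2[0][2] = 81
paddr = 81 * 32 + 30 = 2622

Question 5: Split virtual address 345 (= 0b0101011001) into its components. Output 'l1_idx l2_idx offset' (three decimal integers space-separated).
vaddr = 345 = 0b0101011001
  top 2 bits -> l1_idx = 1
  next 3 bits -> l2_idx = 2
  bottom 5 bits -> offset = 25

Answer: 1 2 25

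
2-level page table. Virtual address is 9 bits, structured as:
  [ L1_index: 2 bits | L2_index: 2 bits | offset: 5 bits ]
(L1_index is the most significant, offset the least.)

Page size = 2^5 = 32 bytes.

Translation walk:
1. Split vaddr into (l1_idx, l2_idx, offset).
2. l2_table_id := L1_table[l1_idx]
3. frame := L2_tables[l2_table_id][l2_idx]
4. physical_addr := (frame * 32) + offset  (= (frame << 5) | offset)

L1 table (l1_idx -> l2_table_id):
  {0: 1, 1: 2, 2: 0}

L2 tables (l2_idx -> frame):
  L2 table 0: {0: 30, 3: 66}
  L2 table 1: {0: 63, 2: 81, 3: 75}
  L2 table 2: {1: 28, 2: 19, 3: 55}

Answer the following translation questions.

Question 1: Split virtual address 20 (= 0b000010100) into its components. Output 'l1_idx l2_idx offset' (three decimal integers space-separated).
vaddr = 20 = 0b000010100
  top 2 bits -> l1_idx = 0
  next 2 bits -> l2_idx = 0
  bottom 5 bits -> offset = 20

Answer: 0 0 20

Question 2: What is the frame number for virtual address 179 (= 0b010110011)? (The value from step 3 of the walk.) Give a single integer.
vaddr = 179: l1_idx=1, l2_idx=1
L1[1] = 2; L2[2][1] = 28

Answer: 28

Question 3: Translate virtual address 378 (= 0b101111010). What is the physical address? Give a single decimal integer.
Answer: 2138

Derivation:
vaddr = 378 = 0b101111010
Split: l1_idx=2, l2_idx=3, offset=26
L1[2] = 0
L2[0][3] = 66
paddr = 66 * 32 + 26 = 2138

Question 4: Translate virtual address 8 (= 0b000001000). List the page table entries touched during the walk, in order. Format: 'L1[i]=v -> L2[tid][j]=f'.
Answer: L1[0]=1 -> L2[1][0]=63

Derivation:
vaddr = 8 = 0b000001000
Split: l1_idx=0, l2_idx=0, offset=8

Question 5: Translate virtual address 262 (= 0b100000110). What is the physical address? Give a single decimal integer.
Answer: 966

Derivation:
vaddr = 262 = 0b100000110
Split: l1_idx=2, l2_idx=0, offset=6
L1[2] = 0
L2[0][0] = 30
paddr = 30 * 32 + 6 = 966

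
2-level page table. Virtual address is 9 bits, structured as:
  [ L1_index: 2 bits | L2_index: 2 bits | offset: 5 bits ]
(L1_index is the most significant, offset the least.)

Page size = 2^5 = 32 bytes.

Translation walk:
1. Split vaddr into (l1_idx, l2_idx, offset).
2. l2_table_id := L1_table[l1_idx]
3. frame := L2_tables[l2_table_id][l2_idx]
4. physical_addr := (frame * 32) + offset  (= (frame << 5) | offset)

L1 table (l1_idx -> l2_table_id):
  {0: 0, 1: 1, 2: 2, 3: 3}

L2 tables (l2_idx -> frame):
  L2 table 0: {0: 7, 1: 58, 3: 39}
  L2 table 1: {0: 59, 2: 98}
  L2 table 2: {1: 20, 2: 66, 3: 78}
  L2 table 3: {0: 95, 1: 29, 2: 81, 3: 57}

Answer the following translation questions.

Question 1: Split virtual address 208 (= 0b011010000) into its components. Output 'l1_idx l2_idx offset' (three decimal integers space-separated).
Answer: 1 2 16

Derivation:
vaddr = 208 = 0b011010000
  top 2 bits -> l1_idx = 1
  next 2 bits -> l2_idx = 2
  bottom 5 bits -> offset = 16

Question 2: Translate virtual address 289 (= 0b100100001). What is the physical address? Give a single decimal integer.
vaddr = 289 = 0b100100001
Split: l1_idx=2, l2_idx=1, offset=1
L1[2] = 2
L2[2][1] = 20
paddr = 20 * 32 + 1 = 641

Answer: 641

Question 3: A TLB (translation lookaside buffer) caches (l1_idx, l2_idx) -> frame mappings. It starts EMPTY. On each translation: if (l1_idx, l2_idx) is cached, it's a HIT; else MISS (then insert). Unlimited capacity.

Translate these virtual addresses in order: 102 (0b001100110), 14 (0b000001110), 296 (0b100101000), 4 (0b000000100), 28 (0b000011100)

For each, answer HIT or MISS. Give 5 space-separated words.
vaddr=102: (0,3) not in TLB -> MISS, insert
vaddr=14: (0,0) not in TLB -> MISS, insert
vaddr=296: (2,1) not in TLB -> MISS, insert
vaddr=4: (0,0) in TLB -> HIT
vaddr=28: (0,0) in TLB -> HIT

Answer: MISS MISS MISS HIT HIT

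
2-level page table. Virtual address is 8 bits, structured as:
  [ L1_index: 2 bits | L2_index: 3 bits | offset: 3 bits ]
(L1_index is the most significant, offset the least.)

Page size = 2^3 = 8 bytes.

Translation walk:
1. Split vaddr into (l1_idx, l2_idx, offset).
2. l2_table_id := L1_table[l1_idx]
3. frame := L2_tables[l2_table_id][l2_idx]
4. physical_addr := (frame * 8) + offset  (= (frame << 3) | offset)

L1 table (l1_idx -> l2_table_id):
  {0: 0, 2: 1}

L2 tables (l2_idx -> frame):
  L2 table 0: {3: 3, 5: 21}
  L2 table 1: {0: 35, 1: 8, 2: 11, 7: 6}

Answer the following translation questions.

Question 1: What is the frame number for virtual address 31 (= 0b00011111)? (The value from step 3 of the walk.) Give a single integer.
Answer: 3

Derivation:
vaddr = 31: l1_idx=0, l2_idx=3
L1[0] = 0; L2[0][3] = 3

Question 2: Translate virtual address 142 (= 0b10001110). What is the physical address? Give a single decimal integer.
vaddr = 142 = 0b10001110
Split: l1_idx=2, l2_idx=1, offset=6
L1[2] = 1
L2[1][1] = 8
paddr = 8 * 8 + 6 = 70

Answer: 70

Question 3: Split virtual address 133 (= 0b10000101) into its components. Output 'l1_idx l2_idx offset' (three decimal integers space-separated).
Answer: 2 0 5

Derivation:
vaddr = 133 = 0b10000101
  top 2 bits -> l1_idx = 2
  next 3 bits -> l2_idx = 0
  bottom 3 bits -> offset = 5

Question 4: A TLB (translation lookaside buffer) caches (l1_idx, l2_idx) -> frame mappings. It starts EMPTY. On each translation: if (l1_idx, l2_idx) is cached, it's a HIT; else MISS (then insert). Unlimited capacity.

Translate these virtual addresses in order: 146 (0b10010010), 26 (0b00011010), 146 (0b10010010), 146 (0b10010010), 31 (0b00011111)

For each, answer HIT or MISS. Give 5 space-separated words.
vaddr=146: (2,2) not in TLB -> MISS, insert
vaddr=26: (0,3) not in TLB -> MISS, insert
vaddr=146: (2,2) in TLB -> HIT
vaddr=146: (2,2) in TLB -> HIT
vaddr=31: (0,3) in TLB -> HIT

Answer: MISS MISS HIT HIT HIT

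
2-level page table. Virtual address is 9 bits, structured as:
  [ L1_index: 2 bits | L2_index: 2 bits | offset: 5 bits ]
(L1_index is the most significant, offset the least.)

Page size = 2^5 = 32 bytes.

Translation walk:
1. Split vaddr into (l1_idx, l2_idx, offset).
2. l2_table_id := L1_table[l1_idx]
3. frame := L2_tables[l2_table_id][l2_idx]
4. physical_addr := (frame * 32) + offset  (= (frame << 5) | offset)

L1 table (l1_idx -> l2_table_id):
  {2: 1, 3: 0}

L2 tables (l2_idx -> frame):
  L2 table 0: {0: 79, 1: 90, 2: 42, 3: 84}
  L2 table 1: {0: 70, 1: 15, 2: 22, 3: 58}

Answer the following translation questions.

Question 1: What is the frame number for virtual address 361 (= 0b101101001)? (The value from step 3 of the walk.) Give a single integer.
Answer: 58

Derivation:
vaddr = 361: l1_idx=2, l2_idx=3
L1[2] = 1; L2[1][3] = 58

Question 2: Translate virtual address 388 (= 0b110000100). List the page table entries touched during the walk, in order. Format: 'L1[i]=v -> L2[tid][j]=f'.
Answer: L1[3]=0 -> L2[0][0]=79

Derivation:
vaddr = 388 = 0b110000100
Split: l1_idx=3, l2_idx=0, offset=4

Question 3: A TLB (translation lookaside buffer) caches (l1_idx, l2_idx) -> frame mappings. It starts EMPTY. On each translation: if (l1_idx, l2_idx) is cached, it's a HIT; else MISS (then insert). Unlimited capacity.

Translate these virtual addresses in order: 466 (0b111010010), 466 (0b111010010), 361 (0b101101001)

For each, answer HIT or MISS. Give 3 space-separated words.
Answer: MISS HIT MISS

Derivation:
vaddr=466: (3,2) not in TLB -> MISS, insert
vaddr=466: (3,2) in TLB -> HIT
vaddr=361: (2,3) not in TLB -> MISS, insert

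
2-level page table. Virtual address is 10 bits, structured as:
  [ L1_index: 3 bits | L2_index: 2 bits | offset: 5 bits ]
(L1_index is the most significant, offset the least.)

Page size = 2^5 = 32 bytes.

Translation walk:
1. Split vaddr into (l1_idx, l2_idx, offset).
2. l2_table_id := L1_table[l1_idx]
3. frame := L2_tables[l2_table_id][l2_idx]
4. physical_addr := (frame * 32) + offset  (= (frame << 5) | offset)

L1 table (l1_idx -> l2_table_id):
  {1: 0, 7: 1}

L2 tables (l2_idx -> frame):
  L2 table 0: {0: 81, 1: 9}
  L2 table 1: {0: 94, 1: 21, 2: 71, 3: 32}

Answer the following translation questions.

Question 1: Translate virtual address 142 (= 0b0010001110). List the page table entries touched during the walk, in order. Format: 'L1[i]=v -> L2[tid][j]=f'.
vaddr = 142 = 0b0010001110
Split: l1_idx=1, l2_idx=0, offset=14

Answer: L1[1]=0 -> L2[0][0]=81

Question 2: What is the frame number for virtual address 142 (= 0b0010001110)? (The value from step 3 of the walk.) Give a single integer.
vaddr = 142: l1_idx=1, l2_idx=0
L1[1] = 0; L2[0][0] = 81

Answer: 81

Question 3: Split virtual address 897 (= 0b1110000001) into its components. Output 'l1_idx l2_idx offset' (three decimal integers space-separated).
vaddr = 897 = 0b1110000001
  top 3 bits -> l1_idx = 7
  next 2 bits -> l2_idx = 0
  bottom 5 bits -> offset = 1

Answer: 7 0 1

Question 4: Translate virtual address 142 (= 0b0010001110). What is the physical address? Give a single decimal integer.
vaddr = 142 = 0b0010001110
Split: l1_idx=1, l2_idx=0, offset=14
L1[1] = 0
L2[0][0] = 81
paddr = 81 * 32 + 14 = 2606

Answer: 2606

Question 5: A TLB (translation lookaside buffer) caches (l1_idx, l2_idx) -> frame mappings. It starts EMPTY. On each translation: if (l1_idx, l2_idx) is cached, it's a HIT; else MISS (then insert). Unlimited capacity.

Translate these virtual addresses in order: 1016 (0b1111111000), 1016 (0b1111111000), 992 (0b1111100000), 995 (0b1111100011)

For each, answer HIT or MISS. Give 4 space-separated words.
Answer: MISS HIT HIT HIT

Derivation:
vaddr=1016: (7,3) not in TLB -> MISS, insert
vaddr=1016: (7,3) in TLB -> HIT
vaddr=992: (7,3) in TLB -> HIT
vaddr=995: (7,3) in TLB -> HIT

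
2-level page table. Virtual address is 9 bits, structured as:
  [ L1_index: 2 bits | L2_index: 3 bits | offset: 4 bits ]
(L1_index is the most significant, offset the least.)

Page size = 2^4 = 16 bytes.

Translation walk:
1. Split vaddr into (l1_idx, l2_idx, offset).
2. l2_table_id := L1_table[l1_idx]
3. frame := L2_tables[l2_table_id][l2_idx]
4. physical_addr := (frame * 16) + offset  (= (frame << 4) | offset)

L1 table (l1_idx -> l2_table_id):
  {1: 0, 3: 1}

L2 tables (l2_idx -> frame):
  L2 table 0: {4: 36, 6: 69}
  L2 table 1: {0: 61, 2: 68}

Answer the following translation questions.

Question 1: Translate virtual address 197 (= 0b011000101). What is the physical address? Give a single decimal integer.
vaddr = 197 = 0b011000101
Split: l1_idx=1, l2_idx=4, offset=5
L1[1] = 0
L2[0][4] = 36
paddr = 36 * 16 + 5 = 581

Answer: 581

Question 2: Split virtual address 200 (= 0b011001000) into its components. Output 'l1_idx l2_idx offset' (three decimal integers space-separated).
Answer: 1 4 8

Derivation:
vaddr = 200 = 0b011001000
  top 2 bits -> l1_idx = 1
  next 3 bits -> l2_idx = 4
  bottom 4 bits -> offset = 8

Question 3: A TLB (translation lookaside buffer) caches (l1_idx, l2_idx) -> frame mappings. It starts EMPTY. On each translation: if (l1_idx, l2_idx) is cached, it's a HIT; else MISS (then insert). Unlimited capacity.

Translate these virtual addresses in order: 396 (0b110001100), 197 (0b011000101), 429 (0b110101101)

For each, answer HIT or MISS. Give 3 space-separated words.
Answer: MISS MISS MISS

Derivation:
vaddr=396: (3,0) not in TLB -> MISS, insert
vaddr=197: (1,4) not in TLB -> MISS, insert
vaddr=429: (3,2) not in TLB -> MISS, insert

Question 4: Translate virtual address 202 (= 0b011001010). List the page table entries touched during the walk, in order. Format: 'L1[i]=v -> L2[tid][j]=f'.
Answer: L1[1]=0 -> L2[0][4]=36

Derivation:
vaddr = 202 = 0b011001010
Split: l1_idx=1, l2_idx=4, offset=10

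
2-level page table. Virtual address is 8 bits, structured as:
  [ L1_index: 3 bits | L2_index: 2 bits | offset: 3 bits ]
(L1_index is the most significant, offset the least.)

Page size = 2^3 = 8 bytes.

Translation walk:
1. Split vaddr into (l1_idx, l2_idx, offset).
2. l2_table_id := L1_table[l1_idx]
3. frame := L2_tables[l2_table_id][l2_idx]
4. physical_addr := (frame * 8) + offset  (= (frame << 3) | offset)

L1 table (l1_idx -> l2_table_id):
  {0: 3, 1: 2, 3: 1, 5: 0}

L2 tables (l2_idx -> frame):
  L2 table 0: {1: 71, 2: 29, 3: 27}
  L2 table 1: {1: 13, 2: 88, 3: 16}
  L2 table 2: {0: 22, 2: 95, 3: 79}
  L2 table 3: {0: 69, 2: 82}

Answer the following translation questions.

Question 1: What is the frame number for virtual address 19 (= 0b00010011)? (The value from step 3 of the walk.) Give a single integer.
vaddr = 19: l1_idx=0, l2_idx=2
L1[0] = 3; L2[3][2] = 82

Answer: 82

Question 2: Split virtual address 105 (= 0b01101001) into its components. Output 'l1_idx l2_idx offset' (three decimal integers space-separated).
vaddr = 105 = 0b01101001
  top 3 bits -> l1_idx = 3
  next 2 bits -> l2_idx = 1
  bottom 3 bits -> offset = 1

Answer: 3 1 1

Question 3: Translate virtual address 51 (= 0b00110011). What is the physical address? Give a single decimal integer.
vaddr = 51 = 0b00110011
Split: l1_idx=1, l2_idx=2, offset=3
L1[1] = 2
L2[2][2] = 95
paddr = 95 * 8 + 3 = 763

Answer: 763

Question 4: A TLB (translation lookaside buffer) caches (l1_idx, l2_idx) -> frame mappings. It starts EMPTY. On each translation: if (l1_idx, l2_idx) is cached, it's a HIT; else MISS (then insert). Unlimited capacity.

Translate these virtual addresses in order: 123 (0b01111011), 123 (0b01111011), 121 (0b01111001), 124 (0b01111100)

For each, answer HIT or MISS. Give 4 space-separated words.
vaddr=123: (3,3) not in TLB -> MISS, insert
vaddr=123: (3,3) in TLB -> HIT
vaddr=121: (3,3) in TLB -> HIT
vaddr=124: (3,3) in TLB -> HIT

Answer: MISS HIT HIT HIT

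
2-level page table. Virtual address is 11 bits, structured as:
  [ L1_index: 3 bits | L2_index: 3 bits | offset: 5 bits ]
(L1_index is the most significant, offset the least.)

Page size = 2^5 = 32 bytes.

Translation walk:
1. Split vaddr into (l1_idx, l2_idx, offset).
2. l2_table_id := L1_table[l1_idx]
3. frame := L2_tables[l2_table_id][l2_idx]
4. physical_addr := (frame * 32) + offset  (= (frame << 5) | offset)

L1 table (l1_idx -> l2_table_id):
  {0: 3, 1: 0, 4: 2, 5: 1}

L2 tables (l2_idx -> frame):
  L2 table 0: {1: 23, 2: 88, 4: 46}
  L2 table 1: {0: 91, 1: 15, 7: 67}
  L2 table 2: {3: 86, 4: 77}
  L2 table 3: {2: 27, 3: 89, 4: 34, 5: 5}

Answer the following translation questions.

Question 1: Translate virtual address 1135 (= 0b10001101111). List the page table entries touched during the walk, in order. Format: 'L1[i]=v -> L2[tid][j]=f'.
vaddr = 1135 = 0b10001101111
Split: l1_idx=4, l2_idx=3, offset=15

Answer: L1[4]=2 -> L2[2][3]=86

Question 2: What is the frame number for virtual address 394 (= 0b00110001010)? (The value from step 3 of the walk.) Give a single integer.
vaddr = 394: l1_idx=1, l2_idx=4
L1[1] = 0; L2[0][4] = 46

Answer: 46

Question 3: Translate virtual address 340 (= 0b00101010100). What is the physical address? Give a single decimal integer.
vaddr = 340 = 0b00101010100
Split: l1_idx=1, l2_idx=2, offset=20
L1[1] = 0
L2[0][2] = 88
paddr = 88 * 32 + 20 = 2836

Answer: 2836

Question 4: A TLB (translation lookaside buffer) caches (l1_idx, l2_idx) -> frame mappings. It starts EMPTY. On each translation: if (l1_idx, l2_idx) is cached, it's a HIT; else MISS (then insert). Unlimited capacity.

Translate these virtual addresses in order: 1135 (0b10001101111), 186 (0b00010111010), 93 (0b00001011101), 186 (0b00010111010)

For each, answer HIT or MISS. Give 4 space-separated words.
Answer: MISS MISS MISS HIT

Derivation:
vaddr=1135: (4,3) not in TLB -> MISS, insert
vaddr=186: (0,5) not in TLB -> MISS, insert
vaddr=93: (0,2) not in TLB -> MISS, insert
vaddr=186: (0,5) in TLB -> HIT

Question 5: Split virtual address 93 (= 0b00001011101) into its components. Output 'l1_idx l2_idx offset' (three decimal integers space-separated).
vaddr = 93 = 0b00001011101
  top 3 bits -> l1_idx = 0
  next 3 bits -> l2_idx = 2
  bottom 5 bits -> offset = 29

Answer: 0 2 29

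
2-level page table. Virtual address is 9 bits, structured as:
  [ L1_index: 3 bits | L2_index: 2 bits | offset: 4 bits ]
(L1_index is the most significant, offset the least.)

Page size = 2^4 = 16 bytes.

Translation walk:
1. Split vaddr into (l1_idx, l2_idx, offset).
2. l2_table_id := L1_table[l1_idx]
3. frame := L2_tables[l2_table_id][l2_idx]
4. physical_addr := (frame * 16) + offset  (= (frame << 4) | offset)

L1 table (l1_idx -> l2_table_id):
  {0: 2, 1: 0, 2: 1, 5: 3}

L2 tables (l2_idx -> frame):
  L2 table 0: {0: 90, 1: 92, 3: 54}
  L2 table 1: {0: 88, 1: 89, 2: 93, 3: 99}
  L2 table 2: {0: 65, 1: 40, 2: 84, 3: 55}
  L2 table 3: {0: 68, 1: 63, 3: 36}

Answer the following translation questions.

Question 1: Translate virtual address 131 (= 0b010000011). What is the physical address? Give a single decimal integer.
vaddr = 131 = 0b010000011
Split: l1_idx=2, l2_idx=0, offset=3
L1[2] = 1
L2[1][0] = 88
paddr = 88 * 16 + 3 = 1411

Answer: 1411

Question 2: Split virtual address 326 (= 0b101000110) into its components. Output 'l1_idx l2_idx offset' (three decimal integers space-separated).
Answer: 5 0 6

Derivation:
vaddr = 326 = 0b101000110
  top 3 bits -> l1_idx = 5
  next 2 bits -> l2_idx = 0
  bottom 4 bits -> offset = 6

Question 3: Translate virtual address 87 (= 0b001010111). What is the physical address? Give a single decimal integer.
vaddr = 87 = 0b001010111
Split: l1_idx=1, l2_idx=1, offset=7
L1[1] = 0
L2[0][1] = 92
paddr = 92 * 16 + 7 = 1479

Answer: 1479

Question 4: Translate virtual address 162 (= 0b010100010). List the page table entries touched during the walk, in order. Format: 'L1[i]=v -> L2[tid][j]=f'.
vaddr = 162 = 0b010100010
Split: l1_idx=2, l2_idx=2, offset=2

Answer: L1[2]=1 -> L2[1][2]=93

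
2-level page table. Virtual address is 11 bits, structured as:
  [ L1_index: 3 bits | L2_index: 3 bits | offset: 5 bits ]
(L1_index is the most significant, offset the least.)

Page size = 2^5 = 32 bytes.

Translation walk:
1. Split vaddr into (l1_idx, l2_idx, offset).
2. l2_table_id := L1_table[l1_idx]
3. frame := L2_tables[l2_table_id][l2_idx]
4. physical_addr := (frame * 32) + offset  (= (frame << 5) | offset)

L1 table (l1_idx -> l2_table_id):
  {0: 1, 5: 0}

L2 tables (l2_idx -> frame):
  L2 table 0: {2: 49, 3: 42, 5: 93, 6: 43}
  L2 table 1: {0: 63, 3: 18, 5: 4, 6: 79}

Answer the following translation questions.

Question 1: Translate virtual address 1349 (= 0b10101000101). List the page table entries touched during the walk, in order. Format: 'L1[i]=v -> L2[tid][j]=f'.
vaddr = 1349 = 0b10101000101
Split: l1_idx=5, l2_idx=2, offset=5

Answer: L1[5]=0 -> L2[0][2]=49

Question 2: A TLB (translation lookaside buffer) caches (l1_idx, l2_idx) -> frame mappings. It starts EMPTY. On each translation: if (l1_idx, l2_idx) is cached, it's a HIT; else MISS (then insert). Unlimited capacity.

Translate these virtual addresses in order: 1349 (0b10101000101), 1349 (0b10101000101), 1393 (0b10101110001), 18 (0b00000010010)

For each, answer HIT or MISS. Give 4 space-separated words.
Answer: MISS HIT MISS MISS

Derivation:
vaddr=1349: (5,2) not in TLB -> MISS, insert
vaddr=1349: (5,2) in TLB -> HIT
vaddr=1393: (5,3) not in TLB -> MISS, insert
vaddr=18: (0,0) not in TLB -> MISS, insert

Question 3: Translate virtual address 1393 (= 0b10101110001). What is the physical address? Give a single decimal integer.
Answer: 1361

Derivation:
vaddr = 1393 = 0b10101110001
Split: l1_idx=5, l2_idx=3, offset=17
L1[5] = 0
L2[0][3] = 42
paddr = 42 * 32 + 17 = 1361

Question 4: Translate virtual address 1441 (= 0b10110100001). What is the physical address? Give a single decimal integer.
vaddr = 1441 = 0b10110100001
Split: l1_idx=5, l2_idx=5, offset=1
L1[5] = 0
L2[0][5] = 93
paddr = 93 * 32 + 1 = 2977

Answer: 2977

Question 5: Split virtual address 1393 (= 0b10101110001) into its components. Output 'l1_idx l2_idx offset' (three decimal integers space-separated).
vaddr = 1393 = 0b10101110001
  top 3 bits -> l1_idx = 5
  next 3 bits -> l2_idx = 3
  bottom 5 bits -> offset = 17

Answer: 5 3 17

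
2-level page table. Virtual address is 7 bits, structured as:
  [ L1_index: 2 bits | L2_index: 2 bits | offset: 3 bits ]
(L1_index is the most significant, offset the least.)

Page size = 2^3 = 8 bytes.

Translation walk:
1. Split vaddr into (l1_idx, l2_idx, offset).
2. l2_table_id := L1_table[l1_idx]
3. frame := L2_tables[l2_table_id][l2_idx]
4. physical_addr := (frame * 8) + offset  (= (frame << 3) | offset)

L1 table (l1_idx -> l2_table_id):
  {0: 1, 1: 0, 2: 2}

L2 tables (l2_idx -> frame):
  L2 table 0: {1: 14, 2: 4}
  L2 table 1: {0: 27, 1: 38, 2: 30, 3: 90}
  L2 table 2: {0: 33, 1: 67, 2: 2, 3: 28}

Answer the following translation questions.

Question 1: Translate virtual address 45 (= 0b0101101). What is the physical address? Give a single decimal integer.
vaddr = 45 = 0b0101101
Split: l1_idx=1, l2_idx=1, offset=5
L1[1] = 0
L2[0][1] = 14
paddr = 14 * 8 + 5 = 117

Answer: 117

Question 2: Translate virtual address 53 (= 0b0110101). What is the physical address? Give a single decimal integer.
Answer: 37

Derivation:
vaddr = 53 = 0b0110101
Split: l1_idx=1, l2_idx=2, offset=5
L1[1] = 0
L2[0][2] = 4
paddr = 4 * 8 + 5 = 37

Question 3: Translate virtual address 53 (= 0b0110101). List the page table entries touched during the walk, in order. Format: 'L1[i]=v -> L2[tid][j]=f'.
vaddr = 53 = 0b0110101
Split: l1_idx=1, l2_idx=2, offset=5

Answer: L1[1]=0 -> L2[0][2]=4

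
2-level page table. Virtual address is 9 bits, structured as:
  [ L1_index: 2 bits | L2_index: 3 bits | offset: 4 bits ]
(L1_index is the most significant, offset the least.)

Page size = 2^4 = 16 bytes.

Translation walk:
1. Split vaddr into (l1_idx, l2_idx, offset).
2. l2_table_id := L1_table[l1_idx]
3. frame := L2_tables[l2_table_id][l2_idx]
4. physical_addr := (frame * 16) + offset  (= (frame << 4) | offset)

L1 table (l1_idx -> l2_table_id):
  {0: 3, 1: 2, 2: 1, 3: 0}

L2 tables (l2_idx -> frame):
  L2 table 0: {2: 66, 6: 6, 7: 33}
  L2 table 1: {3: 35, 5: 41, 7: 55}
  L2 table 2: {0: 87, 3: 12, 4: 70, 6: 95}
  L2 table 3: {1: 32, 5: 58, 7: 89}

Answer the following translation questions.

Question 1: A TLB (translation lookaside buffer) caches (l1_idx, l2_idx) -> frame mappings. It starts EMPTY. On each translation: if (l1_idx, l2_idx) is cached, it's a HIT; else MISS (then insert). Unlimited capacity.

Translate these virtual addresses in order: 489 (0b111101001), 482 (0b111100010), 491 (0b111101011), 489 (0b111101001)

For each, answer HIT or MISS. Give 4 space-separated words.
Answer: MISS HIT HIT HIT

Derivation:
vaddr=489: (3,6) not in TLB -> MISS, insert
vaddr=482: (3,6) in TLB -> HIT
vaddr=491: (3,6) in TLB -> HIT
vaddr=489: (3,6) in TLB -> HIT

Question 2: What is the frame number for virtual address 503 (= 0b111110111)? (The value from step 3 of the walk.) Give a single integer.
Answer: 33

Derivation:
vaddr = 503: l1_idx=3, l2_idx=7
L1[3] = 0; L2[0][7] = 33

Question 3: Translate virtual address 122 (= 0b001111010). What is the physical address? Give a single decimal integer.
Answer: 1434

Derivation:
vaddr = 122 = 0b001111010
Split: l1_idx=0, l2_idx=7, offset=10
L1[0] = 3
L2[3][7] = 89
paddr = 89 * 16 + 10 = 1434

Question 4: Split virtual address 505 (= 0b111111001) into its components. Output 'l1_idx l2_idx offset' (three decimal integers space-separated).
vaddr = 505 = 0b111111001
  top 2 bits -> l1_idx = 3
  next 3 bits -> l2_idx = 7
  bottom 4 bits -> offset = 9

Answer: 3 7 9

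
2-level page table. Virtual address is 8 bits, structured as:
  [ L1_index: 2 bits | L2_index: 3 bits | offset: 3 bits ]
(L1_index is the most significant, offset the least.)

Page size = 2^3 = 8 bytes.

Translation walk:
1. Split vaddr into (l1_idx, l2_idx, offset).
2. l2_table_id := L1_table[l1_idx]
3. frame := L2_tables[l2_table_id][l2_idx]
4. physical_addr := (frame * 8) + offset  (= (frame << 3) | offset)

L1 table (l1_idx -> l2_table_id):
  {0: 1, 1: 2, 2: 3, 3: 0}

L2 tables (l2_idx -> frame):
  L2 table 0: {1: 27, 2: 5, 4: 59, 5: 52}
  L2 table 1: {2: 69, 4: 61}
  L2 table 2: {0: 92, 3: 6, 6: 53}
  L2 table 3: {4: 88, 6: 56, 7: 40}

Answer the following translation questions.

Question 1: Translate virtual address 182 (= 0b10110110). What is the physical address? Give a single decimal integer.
vaddr = 182 = 0b10110110
Split: l1_idx=2, l2_idx=6, offset=6
L1[2] = 3
L2[3][6] = 56
paddr = 56 * 8 + 6 = 454

Answer: 454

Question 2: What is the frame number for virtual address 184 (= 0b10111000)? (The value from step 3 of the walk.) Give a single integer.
Answer: 40

Derivation:
vaddr = 184: l1_idx=2, l2_idx=7
L1[2] = 3; L2[3][7] = 40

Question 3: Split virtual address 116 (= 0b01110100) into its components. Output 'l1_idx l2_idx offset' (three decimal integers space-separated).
vaddr = 116 = 0b01110100
  top 2 bits -> l1_idx = 1
  next 3 bits -> l2_idx = 6
  bottom 3 bits -> offset = 4

Answer: 1 6 4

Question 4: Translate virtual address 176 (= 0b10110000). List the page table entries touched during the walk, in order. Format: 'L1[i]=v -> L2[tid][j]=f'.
Answer: L1[2]=3 -> L2[3][6]=56

Derivation:
vaddr = 176 = 0b10110000
Split: l1_idx=2, l2_idx=6, offset=0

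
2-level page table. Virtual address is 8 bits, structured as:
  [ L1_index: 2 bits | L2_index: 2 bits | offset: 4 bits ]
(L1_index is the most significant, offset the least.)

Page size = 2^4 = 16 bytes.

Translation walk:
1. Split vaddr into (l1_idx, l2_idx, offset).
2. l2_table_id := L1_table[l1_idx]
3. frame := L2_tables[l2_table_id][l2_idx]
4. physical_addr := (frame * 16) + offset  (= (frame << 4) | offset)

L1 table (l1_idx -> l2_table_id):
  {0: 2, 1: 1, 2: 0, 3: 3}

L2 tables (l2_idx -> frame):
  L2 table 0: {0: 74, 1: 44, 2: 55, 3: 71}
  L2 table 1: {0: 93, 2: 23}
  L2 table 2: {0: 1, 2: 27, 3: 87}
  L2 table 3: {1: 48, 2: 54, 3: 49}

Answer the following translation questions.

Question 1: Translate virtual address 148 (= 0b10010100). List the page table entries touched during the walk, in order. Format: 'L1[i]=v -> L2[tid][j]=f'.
Answer: L1[2]=0 -> L2[0][1]=44

Derivation:
vaddr = 148 = 0b10010100
Split: l1_idx=2, l2_idx=1, offset=4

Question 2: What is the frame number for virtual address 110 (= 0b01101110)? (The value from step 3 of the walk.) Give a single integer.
vaddr = 110: l1_idx=1, l2_idx=2
L1[1] = 1; L2[1][2] = 23

Answer: 23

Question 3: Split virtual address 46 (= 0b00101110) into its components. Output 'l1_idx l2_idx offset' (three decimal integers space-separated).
Answer: 0 2 14

Derivation:
vaddr = 46 = 0b00101110
  top 2 bits -> l1_idx = 0
  next 2 bits -> l2_idx = 2
  bottom 4 bits -> offset = 14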